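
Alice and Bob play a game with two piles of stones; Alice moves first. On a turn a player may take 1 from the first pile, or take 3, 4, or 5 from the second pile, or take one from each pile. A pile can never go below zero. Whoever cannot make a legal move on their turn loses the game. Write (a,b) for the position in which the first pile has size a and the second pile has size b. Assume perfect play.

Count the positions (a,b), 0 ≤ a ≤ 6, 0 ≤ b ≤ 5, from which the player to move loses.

Use the standard recursion: the mover loses at a terminal position; elsewhere, the mover wins exactly when some move hands the opponent an L position.
Every move lowers a or b (never raises either), so fill the grid row by row in increasing a, and left to right within a row: each cell's successors are then already labelled.
      b=0  b=1  b=2  b=3  b=4  b=5
a=0:    L    L    L    W    W    W
a=1:    W    W    W    W    L    L
a=2:    L    L    L    W    W    W
a=3:    W    W    W    W    L    L
a=4:    L    L    L    W    W    W
a=5:    W    W    W    W    L    L
a=6:    L    L    L    W    W    W
Cells with no legal move (terminal, hence L): (0,0), (0,1), (0,2).
The remaining L cells, each justified by listing all of its moves:
(1,4): L (options (0,4)(W), (1,1)(W), (1,0)(W), (0,3)(W) are all W)
(1,5): L (options (0,5)(W), (1,2)(W), (1,1)(W), (1,0)(W), (0,4)(W) are all W)
(2,0): L (sole option (1,0)(W) is W)
(2,1): L (options (1,1)(W), (1,0)(W) are all W)
(2,2): L (options (1,2)(W), (1,1)(W) are all W)
(3,4): L (options (2,4)(W), (3,1)(W), (3,0)(W), (2,3)(W) are all W)
(3,5): L (options (2,5)(W), (3,2)(W), (3,1)(W), (3,0)(W), (2,4)(W) are all W)
(4,0): L (sole option (3,0)(W) is W)
(4,1): L (options (3,1)(W), (3,0)(W) are all W)
(4,2): L (options (3,2)(W), (3,1)(W) are all W)
(5,4): L (options (4,4)(W), (5,1)(W), (5,0)(W), (4,3)(W) are all W)
(5,5): L (options (4,5)(W), (5,2)(W), (5,1)(W), (5,0)(W), (4,4)(W) are all W)
(6,0): L (sole option (5,0)(W) is W)
(6,1): L (options (5,1)(W), (5,0)(W) are all W)
(6,2): L (options (5,2)(W), (5,1)(W) are all W)
Every other cell has at least one move into one of the L cells above, so it is W.
L cells per row: a=0: 3, a=1: 2, a=2: 3, a=3: 2, a=4: 3, a=5: 2, a=6: 3; total 18.

18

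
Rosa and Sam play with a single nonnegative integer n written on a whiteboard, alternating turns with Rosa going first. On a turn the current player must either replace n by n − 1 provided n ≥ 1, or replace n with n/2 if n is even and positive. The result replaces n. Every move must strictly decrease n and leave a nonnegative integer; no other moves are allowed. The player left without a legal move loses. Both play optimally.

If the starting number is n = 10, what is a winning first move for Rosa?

Use the standard recursion: the mover loses at a terminal position; elsewhere, the mover wins exactly when some move hands the opponent an L position.
n=0: no move → L
n=1: reaches L-position 0 → W
n=2: only reaches 1(W), which is W → L
n=3: reaches L-position 2 → W
n=4: reaches L-position 2 → W
n=5: only reaches 4(W), which is W → L
n=6: reaches L-position 5 → W
n=7: only reaches 6(W), which is W → L
n=8: reaches L-position 7 → W
n=9: only reaches 8(W), which is W → L
n=10: reaches L-position 5 → W
From 10, the L positions reachable in one move are: 5, 9. Any move reaching one of these is winning.

Move to 5.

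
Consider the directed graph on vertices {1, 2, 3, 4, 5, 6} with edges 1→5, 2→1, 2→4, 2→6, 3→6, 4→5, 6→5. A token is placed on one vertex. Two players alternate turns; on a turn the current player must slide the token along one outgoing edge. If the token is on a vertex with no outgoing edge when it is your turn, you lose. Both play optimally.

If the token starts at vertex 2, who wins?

Use the standard recursion: the mover loses at a terminal position; elsewhere, the mover wins exactly when some move hands the opponent an L position.
Every edge goes from a vertex to one that appears earlier in the order 5, 1, 4, 6, 3, 2, so processing vertices in that order labels each vertex after all of its successors.
5: no outgoing edge → L
1: W (go to 5, an L position)
4: W (go to 5, an L position)
6: W (go to 5, an L position)
3: L (sole option 6(W) is W)
2: L (options 6(W), 4(W), 1(W) are all W)
The starting position 2 is L: whatever the player to move does, the opponent receives a W position.

The second player wins.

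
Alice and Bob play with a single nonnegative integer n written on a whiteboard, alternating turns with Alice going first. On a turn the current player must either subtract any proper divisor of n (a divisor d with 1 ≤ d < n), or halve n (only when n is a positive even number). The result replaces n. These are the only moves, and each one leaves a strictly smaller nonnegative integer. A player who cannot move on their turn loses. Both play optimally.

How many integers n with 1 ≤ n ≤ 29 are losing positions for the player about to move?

Use the standard recursion: the mover loses at a terminal position; elsewhere, the mover wins exactly when some move hands the opponent an L position.
n=0: no move → L
n=1: no move → L
n=2: W (go to 1, an L position)
n=3: L (sole option 2(W) is W)
n=4: W (go to 3, an L position)
n=5: L (sole option 4(W) is W)
n=6: W (go to 3, an L position)
n=7: L (sole option 6(W) is W)
n=8: W (go to 7, an L position)
n=9: L (options 6(W), 8(W) are all W)
n=10: W (go to 5, an L position)
n=11: L (sole option 10(W) is W)
n=12: W (go to 9, an L position)
n=13: L (sole option 12(W) is W)
n=14: W (go to 7, an L position)
n=15: L (options 10(W), 12(W), 14(W) are all W)
n=16: W (go to 15, an L position)
n=17: L (sole option 16(W) is W)
n=18: W (go to 9, an L position)
n=19: L (sole option 18(W) is W)
n=20: W (go to 15, an L position)
n=21: L (options 14(W), 18(W), 20(W) are all W)
n=22: W (go to 11, an L position)
n=23: L (sole option 22(W) is W)
n=24: W (go to 21, an L position)
n=25: L (options 20(W), 24(W) are all W)
n=26: W (go to 13, an L position)
n=27: L (options 18(W), 24(W), 26(W) are all W)
n=28: W (go to 21, an L position)
n=29: L (sole option 28(W) is W)
L entries with 1 ≤ n ≤ 29 (n=0 is outside the asked range and is not counted): n = 1, 3, 5, 7, 9, 11, 13, 15, 17, 19, 21, 23, 25, 27, 29; that makes 15.

15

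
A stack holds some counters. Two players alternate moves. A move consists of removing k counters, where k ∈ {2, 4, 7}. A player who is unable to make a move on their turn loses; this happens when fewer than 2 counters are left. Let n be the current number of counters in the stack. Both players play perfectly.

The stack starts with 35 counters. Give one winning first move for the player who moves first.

Remove 2, leaving 33.

Positions with no move are L. A position that does have a move is losing for the player to move precisely when every available move leads to a winning position for the opponent. Fill in the labels:
n=0: no move → L
n=1: no move → L
n=2: →0(L), so W
n=3: →1(L), so W
n=4: →0(L), so W
n=5: →1(L), so W
n=6: →4(W), 2(W) — all W, so L
n=7: →0(L), so W
n=8: →6(L), so W
n=9: →7(W), 5(W), 2(W) — all W, so L
n=10: →6(L), so W
n=11: →9(L), so W
n=12: →10(W), 8(W), 5(W) — all W, so L
n=13: →9(L), so W
n=14: →12(L), so W
n=15: →13(W), 11(W), 8(W) — all W, so L
n=16: →12(L), so W
n=17: →15(L), so W
n=18: →16(W), 14(W), 11(W) — all W, so L
n=19: →15(L), so W
n=20: →18(L), so W
n=21: →19(W), 17(W), 14(W) — all W, so L
n=22: →18(L), so W
n=23: →21(L), so W
n=24: →22(W), 20(W), 17(W) — all W, so L
n=25: →21(L), so W
n=26: →24(L), so W
n=27: →25(W), 23(W), 20(W) — all W, so L
n=28: →24(L), so W
n=29: →27(L), so W
n=30: →28(W), 26(W), 23(W) — all W, so L
n=31: →27(L), so W
n=32: →30(L), so W
n=33: →31(W), 29(W), 26(W) — all W, so L
n=34: →30(L), so W
n=35: →33(L), so W
From 35, the L positions reachable in one move are: 33.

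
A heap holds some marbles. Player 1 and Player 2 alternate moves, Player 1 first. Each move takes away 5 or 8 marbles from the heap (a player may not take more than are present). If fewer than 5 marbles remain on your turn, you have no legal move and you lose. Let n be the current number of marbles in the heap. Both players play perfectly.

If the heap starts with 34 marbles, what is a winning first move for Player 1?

Remove 5, leaving 29.

Work bottom-up. With no move the player to move loses. Otherwise the position is W if at least one move leads to an L position for the opponent, and L if every move leads to a W.
n=0: no move → L
n=1: no move → L
n=2: no move → L
n=3: no move → L
n=4: no move → L
n=5: W (go to 0, an L position)
n=6: W (go to 1, an L position)
n=7: W (go to 2, an L position)
n=8: W (go to 3, an L position)
n=9: W (go to 4, an L position)
n=10: W (go to 2, an L position)
n=11: W (go to 3, an L position)
n=12: W (go to 4, an L position)
n=13: L (options 8(W), 5(W) are all W)
n=14: L (options 9(W), 6(W) are all W)
n=15: L (options 10(W), 7(W) are all W)
n=16: L (options 11(W), 8(W) are all W)
n=17: L (options 12(W), 9(W) are all W)
n=18: W (go to 13, an L position)
n=19: W (go to 14, an L position)
n=20: W (go to 15, an L position)
n=21: W (go to 16, an L position)
n=22: W (go to 17, an L position)
n=23: W (go to 15, an L position)
n=24: W (go to 16, an L position)
n=25: W (go to 17, an L position)
n=26: L (options 21(W), 18(W) are all W)
n=27: L (options 22(W), 19(W) are all W)
n=28: L (options 23(W), 20(W) are all W)
n=29: L (options 24(W), 21(W) are all W)
n=30: L (options 25(W), 22(W) are all W)
n=31: W (go to 26, an L position)
n=32: W (go to 27, an L position)
n=33: W (go to 28, an L position)
n=34: W (go to 29, an L position)
From 34, the L positions reachable in one move are: 29, 26. Any move reaching one of these is winning.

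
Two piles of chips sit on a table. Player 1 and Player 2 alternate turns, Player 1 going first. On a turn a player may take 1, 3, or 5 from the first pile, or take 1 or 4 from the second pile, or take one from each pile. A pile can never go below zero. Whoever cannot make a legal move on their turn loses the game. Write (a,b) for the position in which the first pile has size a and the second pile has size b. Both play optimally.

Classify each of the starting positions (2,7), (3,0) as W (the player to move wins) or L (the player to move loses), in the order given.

Positions with no move are L. A position that does have a move is losing for the player to move precisely when every available move leads to a winning position for the opponent. Fill in the labels:
No move ever increases a pile, so every position that can arise here has a ≤ 3 and b ≤ 7; it is enough to label the cells with 0 ≤ a ≤ 3 and 0 ≤ b ≤ 7.
Every move lowers a or b (never raises either), so fill the grid row by row in increasing a, and left to right within a row: each cell's successors are then already labelled.
      b=0  b=1  b=2  b=3  b=4  b=5  b=6  b=7
a=0:    L    W    L    W    W    L    W    L
a=1:    W    W    W    W    L    W    W    W
a=2:    L    W    L    W    W    W    W    L
a=3:    W    W    W    W    L    W    L    W
Cells with no legal move (terminal, hence L): (0,0).
The remaining L cells, each justified by listing all of its moves:
(0,2): →(0,1)(W) only, which is W, so L
(0,5): →(0,4)(W), (0,1)(W) — all W, so L
(0,7): →(0,6)(W), (0,3)(W) — all W, so L
(1,4): →(0,4)(W), (1,3)(W), (1,0)(W), (0,3)(W) — all W, so L
(2,0): →(1,0)(W) only, which is W, so L
(2,2): →(1,2)(W), (2,1)(W), (1,1)(W) — all W, so L
(2,7): →(1,7)(W), (2,6)(W), (2,3)(W), (1,6)(W) — all W, so L
(3,4): →(2,4)(W), (0,4)(W), (3,3)(W), (3,0)(W), (2,3)(W) — all W, so L
(3,6): →(2,6)(W), (0,6)(W), (3,5)(W), (3,2)(W), (2,5)(W) — all W, so L
Every other cell has at least one move into one of the L cells above, so it is W.
(2,7): one of the L cells justified above, so L
(3,0): the move to (2,0) reaches an L cell, so W

(2,7): L, (3,0): W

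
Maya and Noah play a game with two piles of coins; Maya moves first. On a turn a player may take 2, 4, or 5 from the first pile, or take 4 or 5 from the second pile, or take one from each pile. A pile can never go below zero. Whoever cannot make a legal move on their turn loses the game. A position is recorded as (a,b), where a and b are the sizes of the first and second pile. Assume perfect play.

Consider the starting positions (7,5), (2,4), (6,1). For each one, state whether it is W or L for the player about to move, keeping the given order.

(7,5): W, (2,4): L, (6,1): L

Build the W/L table. Terminal = L. A non-terminal position is W if it has a move to some L; otherwise it is L.
No move ever increases a pile, so every position that can arise here has a ≤ 7 and b ≤ 5; it is enough to label the cells with 0 ≤ a ≤ 7 and 0 ≤ b ≤ 5.
Every move lowers a or b (never raises either), so fill the grid row by row in increasing a, and left to right within a row: each cell's successors are then already labelled.
      b=0  b=1  b=2  b=3  b=4  b=5
a=0:    L    L    L    L    W    W
a=1:    L    W    W    W    W    W
a=2:    W    W    W    W    L    L
a=3:    W    L    L    L    L    W
a=4:    W    W    W    W    W    W
a=5:    W    W    W    W    W    L
a=6:    W    L    L    L    W    W
a=7:    L    W    W    W    W    W
Cells with no legal move (terminal, hence L): (0,0), (0,1), (0,2), (0,3), (1,0).
The remaining L cells, each justified by listing all of its moves:
(2,4): L (options (0,4)(W), (2,0)(W), (1,3)(W) are all W)
(2,5): L (options (0,5)(W), (2,1)(W), (2,0)(W), (1,4)(W) are all W)
(3,1): L (options (1,1)(W), (2,0)(W) are all W)
(3,2): L (options (1,2)(W), (2,1)(W) are all W)
(3,3): L (options (1,3)(W), (2,2)(W) are all W)
(3,4): L (options (1,4)(W), (3,0)(W), (2,3)(W) are all W)
(5,5): L (options (3,5)(W), (1,5)(W), (0,5)(W), (5,1)(W), (5,0)(W), (4,4)(W) are all W)
(6,1): L (options (4,1)(W), (2,1)(W), (1,1)(W), (5,0)(W) are all W)
(6,2): L (options (4,2)(W), (2,2)(W), (1,2)(W), (5,1)(W) are all W)
(6,3): L (options (4,3)(W), (2,3)(W), (1,3)(W), (5,2)(W) are all W)
(7,0): L (options (5,0)(W), (3,0)(W), (2,0)(W) are all W)
Every other cell has at least one move into one of the L cells above, so it is W.
(7,5): the move to (5,5) reaches an L cell, so W
(2,4): one of the L cells justified above, so L
(6,1): one of the L cells justified above, so L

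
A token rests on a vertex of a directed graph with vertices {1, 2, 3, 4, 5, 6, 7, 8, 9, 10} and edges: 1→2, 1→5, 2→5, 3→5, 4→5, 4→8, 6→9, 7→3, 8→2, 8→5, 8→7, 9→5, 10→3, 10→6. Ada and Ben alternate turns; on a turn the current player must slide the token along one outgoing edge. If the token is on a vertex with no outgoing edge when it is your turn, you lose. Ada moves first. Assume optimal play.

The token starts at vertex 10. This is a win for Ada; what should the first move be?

Move to 6.

Positions with no move are L. A position that does have a move is losing for the player to move precisely when every available move leads to a winning position for the opponent. Fill in the labels:
Every edge goes from a vertex to one that appears earlier in the order 5, 9, 3, 6, 10, 2, 1, 7, 8, 4, so processing vertices in that order labels each vertex after all of its successors.
5: no outgoing edge → L
9: can move to 5, which is L ⇒ W
3: can move to 5, which is L ⇒ W
6: the only move is to 9(W), a W ⇒ L
10: can move to 6, which is L ⇒ W
2: can move to 5, which is L ⇒ W
1: can move to 5, which is L ⇒ W
7: the only move is to 3(W), a W ⇒ L
8: can move to 7, which is L ⇒ W
4: can move to 5, which is L ⇒ W
From 10, the L positions reachable in one move are: 6.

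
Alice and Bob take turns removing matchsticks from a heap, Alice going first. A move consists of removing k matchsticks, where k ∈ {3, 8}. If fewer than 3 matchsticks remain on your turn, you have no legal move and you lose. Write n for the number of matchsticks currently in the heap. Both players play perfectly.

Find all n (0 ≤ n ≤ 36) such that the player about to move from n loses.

Classify positions by backward induction: terminal positions (no move available) are L. From any other position, the mover wins iff some move reaches an L.
n=0: no move → L
n=1: no move → L
n=2: no move → L
n=3: can move to 0, which is L ⇒ W
n=4: can move to 1, which is L ⇒ W
n=5: can move to 2, which is L ⇒ W
n=6: the only move is to 3(W), a W ⇒ L
n=7: the only move is to 4(W), a W ⇒ L
n=8: can move to 0, which is L ⇒ W
n=9: can move to 6, which is L ⇒ W
n=10: can move to 7, which is L ⇒ W
n=11: moves to 8(W), 3(W); every one is W ⇒ L
n=12: moves to 9(W), 4(W); every one is W ⇒ L
n=13: moves to 10(W), 5(W); every one is W ⇒ L
n=14: can move to 11, which is L ⇒ W
n=15: can move to 12, which is L ⇒ W
n=16: can move to 13, which is L ⇒ W
n=17: moves to 14(W), 9(W); every one is W ⇒ L
n=18: moves to 15(W), 10(W); every one is W ⇒ L
n=19: can move to 11, which is L ⇒ W
n=20: can move to 17, which is L ⇒ W
n=21: can move to 18, which is L ⇒ W
n=22: moves to 19(W), 14(W); every one is W ⇒ L
n=23: moves to 20(W), 15(W); every one is W ⇒ L
n=24: moves to 21(W), 16(W); every one is W ⇒ L
n=25: can move to 22, which is L ⇒ W
n=26: can move to 23, which is L ⇒ W
n=27: can move to 24, which is L ⇒ W
n=28: moves to 25(W), 20(W); every one is W ⇒ L
n=29: moves to 26(W), 21(W); every one is W ⇒ L
n=30: can move to 22, which is L ⇒ W
n=31: can move to 28, which is L ⇒ W
n=32: can move to 29, which is L ⇒ W
n=33: moves to 30(W), 25(W); every one is W ⇒ L
n=34: moves to 31(W), 26(W); every one is W ⇒ L
n=35: moves to 32(W), 27(W); every one is W ⇒ L
n=36: can move to 33, which is L ⇒ W
Reading off the rows marked L gives the requested list; there are 18 such values of n.

0, 1, 2, 6, 7, 11, 12, 13, 17, 18, 22, 23, 24, 28, 29, 33, 34, 35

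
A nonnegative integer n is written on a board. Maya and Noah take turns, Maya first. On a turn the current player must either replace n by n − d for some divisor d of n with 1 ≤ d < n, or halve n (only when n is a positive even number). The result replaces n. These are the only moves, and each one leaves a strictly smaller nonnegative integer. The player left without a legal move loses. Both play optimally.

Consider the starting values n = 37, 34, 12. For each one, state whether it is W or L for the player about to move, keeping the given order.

Use the standard recursion: the mover loses at a terminal position; elsewhere, the mover wins exactly when some move hands the opponent an L position.
n=0: no move → L
n=1: no move → L
n=2: W (go to 1, an L position)
n=3: L (sole option 2(W) is W)
n=4: W (go to 3, an L position)
n=5: L (sole option 4(W) is W)
n=6: W (go to 3, an L position)
n=7: L (sole option 6(W) is W)
n=8: W (go to 7, an L position)
n=9: L (options 6(W), 8(W) are all W)
n=10: W (go to 5, an L position)
n=11: L (sole option 10(W) is W)
n=12: W (go to 9, an L position)
n=13: L (sole option 12(W) is W)
n=14: W (go to 7, an L position)
n=15: L (options 10(W), 12(W), 14(W) are all W)
n=16: W (go to 15, an L position)
n=17: L (sole option 16(W) is W)
n=18: W (go to 9, an L position)
n=19: L (sole option 18(W) is W)
n=20: W (go to 15, an L position)
n=21: L (options 14(W), 18(W), 20(W) are all W)
n=22: W (go to 11, an L position)
n=23: L (sole option 22(W) is W)
n=24: W (go to 21, an L position)
n=25: L (options 20(W), 24(W) are all W)
n=26: W (go to 13, an L position)
n=27: L (options 18(W), 24(W), 26(W) are all W)
n=28: W (go to 21, an L position)
n=29: L (sole option 28(W) is W)
n=30: W (go to 15, an L position)
n=31: L (sole option 30(W) is W)
n=32: W (go to 31, an L position)
n=33: L (options 22(W), 30(W), 32(W) are all W)
n=34: W (go to 17, an L position)
n=35: L (options 28(W), 30(W), 34(W) are all W)
n=36: W (go to 27, an L position)
n=37: L (sole option 36(W) is W)

37: L, 34: W, 12: W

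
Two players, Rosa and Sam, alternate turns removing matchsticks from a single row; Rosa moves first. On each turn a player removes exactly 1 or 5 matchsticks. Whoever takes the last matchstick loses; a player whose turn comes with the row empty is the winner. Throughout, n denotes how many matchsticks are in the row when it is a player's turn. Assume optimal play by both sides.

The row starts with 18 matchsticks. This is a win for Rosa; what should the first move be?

Classify positions by backward induction: terminal positions (no move available) are W. From any other position, the mover wins iff some move reaches an L.
n=0: no move; the opponent has just taken the last matchstick and therefore loses → W
n=1: L (sole option 0(W) is W)
n=2: W (go to 1, an L position)
n=3: L (sole option 2(W) is W)
n=4: W (go to 3, an L position)
n=5: L (options 4(W), 0(W) are all W)
n=6: W (go to 5, an L position)
n=7: L (options 6(W), 2(W) are all W)
n=8: W (go to 7, an L position)
n=9: L (options 8(W), 4(W) are all W)
n=10: W (go to 9, an L position)
n=11: L (options 10(W), 6(W) are all W)
n=12: W (go to 11, an L position)
n=13: L (options 12(W), 8(W) are all W)
n=14: W (go to 13, an L position)
n=15: L (options 14(W), 10(W) are all W)
n=16: W (go to 15, an L position)
n=17: L (options 16(W), 12(W) are all W)
n=18: W (go to 17, an L position)
From 18, the L positions reachable in one move are: 17, 13. Any move reaching one of these is winning.

Remove 1, leaving 17.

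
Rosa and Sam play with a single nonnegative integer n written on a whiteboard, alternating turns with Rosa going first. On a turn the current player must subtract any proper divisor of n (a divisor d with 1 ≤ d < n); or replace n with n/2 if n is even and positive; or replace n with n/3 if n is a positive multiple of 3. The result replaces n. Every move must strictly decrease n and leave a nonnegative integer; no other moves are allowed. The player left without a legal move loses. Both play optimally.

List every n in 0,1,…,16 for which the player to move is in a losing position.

Build the W/L table. Terminal = L. A non-terminal position is W if it has a move to some L; otherwise it is L.
n=0: no move → L
n=1: no move → L
n=2: →1(L), so W
n=3: →1(L), so W
n=4: →2(W), 3(W) — all W, so L
n=5: →4(L), so W
n=6: →4(L), so W
n=7: →6(W) only, which is W, so L
n=8: →4(L), so W
n=9: →3(W), 6(W), 8(W) — all W, so L
n=10: →9(L), so W
n=11: →10(W) only, which is W, so L
n=12: →4(L), so W
n=13: →12(W) only, which is W, so L
n=14: →7(L), so W
n=15: →5(W), 10(W), 12(W), 14(W) — all W, so L
n=16: →15(L), so W
The losing starting values of n are exactly the entries labelled L in this table (8 of them).

0, 1, 4, 7, 9, 11, 13, 15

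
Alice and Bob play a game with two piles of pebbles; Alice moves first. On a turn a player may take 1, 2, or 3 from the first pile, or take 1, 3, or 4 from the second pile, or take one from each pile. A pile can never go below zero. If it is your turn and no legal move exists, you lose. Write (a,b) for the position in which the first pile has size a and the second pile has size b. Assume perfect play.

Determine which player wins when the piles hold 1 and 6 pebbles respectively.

Bob wins.

Build the W/L table. Terminal = L. A non-terminal position is W if it has a move to some L; otherwise it is L.
No move ever increases a pile, so every position that can arise here has a ≤ 1 and b ≤ 6; it is enough to label the cells with 0 ≤ a ≤ 1 and 0 ≤ b ≤ 6.
Every move lowers a or b (never raises either), so fill the grid row by row in increasing a, and left to right within a row: each cell's successors are then already labelled.
      b=0  b=1  b=2  b=3  b=4  b=5  b=6
a=0:    L    W    L    W    W    W    W
a=1:    W    W    W    W    L    W    L
Cells with no legal move (terminal, hence L): (0,0).
The remaining L cells, each justified by listing all of its moves:
(0,2): only reaches (0,1)(W), which is W → L
(1,4): only reaches (0,4)(W), (1,3)(W), (1,1)(W), (1,0)(W), (0,3)(W), all W → L
(1,6): only reaches (0,6)(W), (1,5)(W), (1,3)(W), (1,2)(W), (0,5)(W), all W → L
Every other cell has at least one move into one of the L cells above, so it is W.
Every move from (1,6) reaches a W position, so the mover loses.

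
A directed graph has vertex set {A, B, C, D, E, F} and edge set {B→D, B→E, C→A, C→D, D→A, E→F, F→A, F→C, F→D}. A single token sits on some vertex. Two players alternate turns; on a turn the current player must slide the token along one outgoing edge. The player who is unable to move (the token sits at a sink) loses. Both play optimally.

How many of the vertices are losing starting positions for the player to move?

Label each position W (a win for the player to move) or L (a loss). A position with no legal move is L; any other position is W exactly when some move reaches an L, and L when every move reaches a W.
Every edge goes from a vertex to one that appears earlier in the order A, D, C, F, E, B, so processing vertices in that order labels each vertex after all of its successors.
A: no outgoing edge → L
D: →A(L), so W
C: →A(L), so W
F: →A(L), so W
E: →F(W) only, which is W, so L
B: →E(L), so W
The L vertices are A, E; that is 2 in all.

2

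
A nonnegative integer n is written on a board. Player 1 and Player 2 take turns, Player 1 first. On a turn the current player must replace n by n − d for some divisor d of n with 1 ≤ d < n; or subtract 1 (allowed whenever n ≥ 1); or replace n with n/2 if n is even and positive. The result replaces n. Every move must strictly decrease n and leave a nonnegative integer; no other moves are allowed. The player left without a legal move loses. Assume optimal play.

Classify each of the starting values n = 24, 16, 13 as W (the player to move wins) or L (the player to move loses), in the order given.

24: W, 16: W, 13: L

Label each position W (a win for the player to move) or L (a loss). A position with no legal move is L; any other position is W exactly when some move reaches an L, and L when every move reaches a W.
n=0: no move → L
n=1: can move to 0, which is L ⇒ W
n=2: the only move is to 1(W), a W ⇒ L
n=3: can move to 2, which is L ⇒ W
n=4: can move to 2, which is L ⇒ W
n=5: the only move is to 4(W), a W ⇒ L
n=6: can move to 5, which is L ⇒ W
n=7: the only move is to 6(W), a W ⇒ L
n=8: can move to 7, which is L ⇒ W
n=9: moves to 6(W), 8(W); every one is W ⇒ L
n=10: can move to 5, which is L ⇒ W
n=11: the only move is to 10(W), a W ⇒ L
n=12: can move to 9, which is L ⇒ W
n=13: the only move is to 12(W), a W ⇒ L
n=14: can move to 7, which is L ⇒ W
n=15: moves to 10(W), 12(W), 14(W); every one is W ⇒ L
n=16: can move to 15, which is L ⇒ W
n=17: the only move is to 16(W), a W ⇒ L
n=18: can move to 9, which is L ⇒ W
n=19: the only move is to 18(W), a W ⇒ L
n=20: can move to 15, which is L ⇒ W
n=21: moves to 14(W), 18(W), 20(W); every one is W ⇒ L
n=22: can move to 11, which is L ⇒ W
n=23: the only move is to 22(W), a W ⇒ L
n=24: can move to 21, which is L ⇒ W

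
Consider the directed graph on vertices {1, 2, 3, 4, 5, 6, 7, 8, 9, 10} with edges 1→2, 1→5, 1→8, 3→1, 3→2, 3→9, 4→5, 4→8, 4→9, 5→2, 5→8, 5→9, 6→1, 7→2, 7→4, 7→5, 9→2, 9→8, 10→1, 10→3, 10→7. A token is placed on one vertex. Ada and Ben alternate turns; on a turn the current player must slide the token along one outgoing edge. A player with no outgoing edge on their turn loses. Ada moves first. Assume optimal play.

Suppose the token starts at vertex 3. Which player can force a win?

Ada wins.

Compute win/loss labels from the base case upward. A position with no move is L. Any other position is W if it can reach an L in one move, else L.
Every edge goes from a vertex to one that appears earlier in the order 8, 2, 9, 5, 1, 3, 6, 4, 7, 10, so processing vertices in that order labels each vertex after all of its successors.
8: no outgoing edge → L
2: no outgoing edge → L
9: W (go to 2, an L position)
5: W (go to 2, an L position)
1: W (go to 2, an L position)
3: W (go to 2, an L position)
6: L (sole option 1(W) is W)
4: W (go to 8, an L position)
7: W (go to 2, an L position)
10: L (options 7(W), 3(W), 1(W) are all W)
From 3 Ada can move to 2, reaching an L position.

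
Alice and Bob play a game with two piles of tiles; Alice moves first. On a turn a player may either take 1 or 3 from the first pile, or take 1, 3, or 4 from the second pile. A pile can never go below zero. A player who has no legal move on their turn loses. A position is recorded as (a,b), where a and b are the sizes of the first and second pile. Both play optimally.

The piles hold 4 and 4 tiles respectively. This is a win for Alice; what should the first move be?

Move to (4,0).

Classify positions by backward induction: terminal positions (no move available) are L. From any other position, the mover wins iff some move reaches an L.
No move ever increases a pile, so every position that can arise here has a ≤ 4 and b ≤ 4; it is enough to label the cells with 0 ≤ a ≤ 4 and 0 ≤ b ≤ 4.
Every move lowers a or b (never raises either), so fill the grid row by row in increasing a, and left to right within a row: each cell's successors are then already labelled.
      b=0  b=1  b=2  b=3  b=4
a=0:    L    W    L    W    W
a=1:    W    L    W    L    W
a=2:    L    W    L    W    W
a=3:    W    L    W    L    W
a=4:    L    W    L    W    W
Cells with no legal move (terminal, hence L): (0,0).
The remaining L cells, each justified by listing all of its moves:
(0,2): only reaches (0,1)(W), which is W → L
(1,1): only reaches (0,1)(W), (1,0)(W), all W → L
(1,3): only reaches (0,3)(W), (1,2)(W), (1,0)(W), all W → L
(2,0): only reaches (1,0)(W), which is W → L
(2,2): only reaches (1,2)(W), (2,1)(W), all W → L
(3,1): only reaches (2,1)(W), (0,1)(W), (3,0)(W), all W → L
(3,3): only reaches (2,3)(W), (0,3)(W), (3,2)(W), (3,0)(W), all W → L
(4,0): only reaches (3,0)(W), (1,0)(W), all W → L
(4,2): only reaches (3,2)(W), (1,2)(W), (4,1)(W), all W → L
Every other cell has at least one move into one of the L cells above, so it is W.
From (4,4), the L positions reachable in one move are: (4,0).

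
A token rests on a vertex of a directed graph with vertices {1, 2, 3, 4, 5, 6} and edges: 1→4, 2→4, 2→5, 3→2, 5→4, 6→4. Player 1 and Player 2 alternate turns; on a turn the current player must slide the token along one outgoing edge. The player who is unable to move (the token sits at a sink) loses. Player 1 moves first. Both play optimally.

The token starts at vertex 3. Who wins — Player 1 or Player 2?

Player 2 wins.

Compute win/loss labels from the base case upward. A position with no move is L. Any other position is W if it can reach an L in one move, else L.
Every edge goes from a vertex to one that appears earlier in the order 4, 5, 2, 3, 6, 1, so processing vertices in that order labels each vertex after all of its successors.
4: no outgoing edge → L
5: can move to 4, which is L ⇒ W
2: can move to 4, which is L ⇒ W
3: the only move is to 2(W), a W ⇒ L
6: can move to 4, which is L ⇒ W
1: can move to 4, which is L ⇒ W
Every move from 3 reaches a W position, so the mover loses.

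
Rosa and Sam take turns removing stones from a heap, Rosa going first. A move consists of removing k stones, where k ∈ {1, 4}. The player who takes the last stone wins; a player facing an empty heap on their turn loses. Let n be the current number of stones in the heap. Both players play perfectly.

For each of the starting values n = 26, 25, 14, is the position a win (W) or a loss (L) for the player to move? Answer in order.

26: W, 25: L, 14: W

Compute win/loss labels from the base case upward. A position with no move is L. Any other position is W if it can reach an L in one move, else L.
n=0: no move → L
n=1: →0(L), so W
n=2: →1(W) only, which is W, so L
n=3: →2(L), so W
n=4: →0(L), so W
n=5: →4(W), 1(W) — all W, so L
n=6: →5(L), so W
n=7: →6(W), 3(W) — all W, so L
n=8: →7(L), so W
n=9: →5(L), so W
n=10: →9(W), 6(W) — all W, so L
n=11: →10(L), so W
n=12: →11(W), 8(W) — all W, so L
n=13: →12(L), so W
n=14: →10(L), so W
n=15: →14(W), 11(W) — all W, so L
n=16: →15(L), so W
n=17: →16(W), 13(W) — all W, so L
n=18: →17(L), so W
n=19: →15(L), so W
n=20: →19(W), 16(W) — all W, so L
n=21: →20(L), so W
n=22: →21(W), 18(W) — all W, so L
n=23: →22(L), so W
n=24: →20(L), so W
n=25: →24(W), 21(W) — all W, so L
n=26: →25(L), so W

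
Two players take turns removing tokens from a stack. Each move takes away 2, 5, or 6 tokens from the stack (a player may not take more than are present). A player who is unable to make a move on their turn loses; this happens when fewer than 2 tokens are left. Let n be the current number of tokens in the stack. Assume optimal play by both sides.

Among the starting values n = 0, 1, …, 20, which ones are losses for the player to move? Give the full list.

Build the W/L table. Terminal = L. A non-terminal position is W if it has a move to some L; otherwise it is L.
n=0: no move → L
n=1: no move → L
n=2: can move to 0, which is L ⇒ W
n=3: can move to 1, which is L ⇒ W
n=4: the only move is to 2(W), a W ⇒ L
n=5: can move to 0, which is L ⇒ W
n=6: can move to 4, which is L ⇒ W
n=7: can move to 1, which is L ⇒ W
n=8: moves to 6(W), 3(W), 2(W); every one is W ⇒ L
n=9: can move to 4, which is L ⇒ W
n=10: can move to 8, which is L ⇒ W
n=11: moves to 9(W), 6(W), 5(W); every one is W ⇒ L
n=12: moves to 10(W), 7(W), 6(W); every one is W ⇒ L
n=13: can move to 11, which is L ⇒ W
n=14: can move to 12, which is L ⇒ W
n=15: moves to 13(W), 10(W), 9(W); every one is W ⇒ L
n=16: can move to 11, which is L ⇒ W
n=17: can move to 15, which is L ⇒ W
n=18: can move to 12, which is L ⇒ W
n=19: moves to 17(W), 14(W), 13(W); every one is W ⇒ L
n=20: can move to 15, which is L ⇒ W
Reading off the rows marked L gives the requested list; there are 8 such values of n.

0, 1, 4, 8, 11, 12, 15, 19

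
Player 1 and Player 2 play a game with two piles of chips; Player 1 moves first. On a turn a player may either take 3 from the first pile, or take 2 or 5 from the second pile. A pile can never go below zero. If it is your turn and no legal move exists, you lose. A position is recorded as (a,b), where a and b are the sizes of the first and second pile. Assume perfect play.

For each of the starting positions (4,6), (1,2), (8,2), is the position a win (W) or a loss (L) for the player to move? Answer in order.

Classify positions by backward induction: terminal positions (no move available) are L. From any other position, the mover wins iff some move reaches an L.
No move ever increases a pile, so every position that can arise here has a ≤ 8 and b ≤ 6; it is enough to label the cells with 0 ≤ a ≤ 8 and 0 ≤ b ≤ 6.
Every move lowers a or b (never raises either), so fill the grid row by row in increasing a, and left to right within a row: each cell's successors are then already labelled.
      b=0  b=1  b=2  b=3  b=4  b=5  b=6
a=0:    L    L    W    W    L    W    W
a=1:    L    L    W    W    L    W    W
a=2:    L    L    W    W    L    W    W
a=3:    W    W    L    L    W    W    L
a=4:    W    W    L    L    W    W    L
a=5:    W    W    L    L    W    W    L
a=6:    L    L    W    W    L    W    W
a=7:    L    L    W    W    L    W    W
a=8:    L    L    W    W    L    W    W
Cells with no legal move (terminal, hence L): (0,0), (0,1), (1,0), (1,1), (2,0), (2,1).
The remaining L cells, each justified by listing all of its moves:
(0,4): L (sole option (0,2)(W) is W)
(1,4): L (sole option (1,2)(W) is W)
(2,4): L (sole option (2,2)(W) is W)
(3,2): L (options (0,2)(W), (3,0)(W) are all W)
(3,3): L (options (0,3)(W), (3,1)(W) are all W)
(3,6): L (options (0,6)(W), (3,4)(W), (3,1)(W) are all W)
(4,2): L (options (1,2)(W), (4,0)(W) are all W)
(4,3): L (options (1,3)(W), (4,1)(W) are all W)
(4,6): L (options (1,6)(W), (4,4)(W), (4,1)(W) are all W)
(5,2): L (options (2,2)(W), (5,0)(W) are all W)
(5,3): L (options (2,3)(W), (5,1)(W) are all W)
(5,6): L (options (2,6)(W), (5,4)(W), (5,1)(W) are all W)
(6,0): L (sole option (3,0)(W) is W)
(6,1): L (sole option (3,1)(W) is W)
(6,4): L (options (3,4)(W), (6,2)(W) are all W)
(7,0): L (sole option (4,0)(W) is W)
(7,1): L (sole option (4,1)(W) is W)
(7,4): L (options (4,4)(W), (7,2)(W) are all W)
(8,0): L (sole option (5,0)(W) is W)
(8,1): L (sole option (5,1)(W) is W)
(8,4): L (options (5,4)(W), (8,2)(W) are all W)
Every other cell has at least one move into one of the L cells above, so it is W.
(4,6): one of the L cells justified above, so L
(1,2): the move to (1,0) reaches an L cell, so W
(8,2): the move to (5,2) reaches an L cell, so W

(4,6): L, (1,2): W, (8,2): W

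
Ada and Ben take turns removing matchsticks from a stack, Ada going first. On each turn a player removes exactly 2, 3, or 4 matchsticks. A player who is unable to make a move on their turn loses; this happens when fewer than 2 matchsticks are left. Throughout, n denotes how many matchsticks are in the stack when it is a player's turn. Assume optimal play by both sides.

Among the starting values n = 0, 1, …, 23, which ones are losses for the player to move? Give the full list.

Label each position W (a win for the player to move) or L (a loss). A position with no legal move is L; any other position is W exactly when some move reaches an L, and L when every move reaches a W.
n=0: no move → L
n=1: no move → L
n=2: W (go to 0, an L position)
n=3: W (go to 1, an L position)
n=4: W (go to 1, an L position)
n=5: W (go to 1, an L position)
n=6: L (options 4(W), 3(W), 2(W) are all W)
n=7: L (options 5(W), 4(W), 3(W) are all W)
n=8: W (go to 6, an L position)
n=9: W (go to 7, an L position)
n=10: W (go to 7, an L position)
n=11: W (go to 7, an L position)
n=12: L (options 10(W), 9(W), 8(W) are all W)
n=13: L (options 11(W), 10(W), 9(W) are all W)
n=14: W (go to 12, an L position)
n=15: W (go to 13, an L position)
n=16: W (go to 13, an L position)
n=17: W (go to 13, an L position)
n=18: L (options 16(W), 15(W), 14(W) are all W)
n=19: L (options 17(W), 16(W), 15(W) are all W)
n=20: W (go to 18, an L position)
n=21: W (go to 19, an L position)
n=22: W (go to 19, an L position)
n=23: W (go to 19, an L position)
Reading off the rows marked L gives the requested list; there are 8 such values of n.

0, 1, 6, 7, 12, 13, 18, 19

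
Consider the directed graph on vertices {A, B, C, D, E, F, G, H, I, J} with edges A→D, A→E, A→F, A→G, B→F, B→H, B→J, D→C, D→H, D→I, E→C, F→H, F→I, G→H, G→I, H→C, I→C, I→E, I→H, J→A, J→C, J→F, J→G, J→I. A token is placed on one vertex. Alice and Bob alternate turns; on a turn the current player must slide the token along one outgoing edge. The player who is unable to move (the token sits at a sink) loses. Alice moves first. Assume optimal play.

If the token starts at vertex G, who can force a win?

Use the standard recursion: the mover loses at a terminal position; elsewhere, the mover wins exactly when some move hands the opponent an L position.
Every edge goes from a vertex to one that appears earlier in the order C, E, H, I, G, F, D, A, J, B, so processing vertices in that order labels each vertex after all of its successors.
C: no outgoing edge → L
E: can move to C, which is L ⇒ W
H: can move to C, which is L ⇒ W
I: can move to C, which is L ⇒ W
G: moves to I(W), H(W); every one is W ⇒ L
F: moves to I(W), H(W); every one is W ⇒ L
D: can move to C, which is L ⇒ W
A: can move to F, which is L ⇒ W
J: can move to F, which is L ⇒ W
B: can move to F, which is L ⇒ W
The starting position G is L: whatever Alice does, the opponent receives a W position.

Bob wins.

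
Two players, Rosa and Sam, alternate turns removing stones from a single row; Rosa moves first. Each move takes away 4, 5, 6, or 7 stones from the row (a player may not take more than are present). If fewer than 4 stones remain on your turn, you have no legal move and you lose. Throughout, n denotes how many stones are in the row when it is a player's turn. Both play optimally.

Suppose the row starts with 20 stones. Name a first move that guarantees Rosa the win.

Use the standard recursion: the mover loses at a terminal position; elsewhere, the mover wins exactly when some move hands the opponent an L position.
n=0: no move → L
n=1: no move → L
n=2: no move → L
n=3: no move → L
n=4: W (go to 0, an L position)
n=5: W (go to 1, an L position)
n=6: W (go to 2, an L position)
n=7: W (go to 3, an L position)
n=8: W (go to 3, an L position)
n=9: W (go to 3, an L position)
n=10: W (go to 3, an L position)
n=11: L (options 7(W), 6(W), 5(W), 4(W) are all W)
n=12: L (options 8(W), 7(W), 6(W), 5(W) are all W)
n=13: L (options 9(W), 8(W), 7(W), 6(W) are all W)
n=14: L (options 10(W), 9(W), 8(W), 7(W) are all W)
n=15: W (go to 11, an L position)
n=16: W (go to 12, an L position)
n=17: W (go to 13, an L position)
n=18: W (go to 14, an L position)
n=19: W (go to 14, an L position)
n=20: W (go to 14, an L position)
From 20, the L positions reachable in one move are: 14, 13. Any move reaching one of these is winning.

Remove 6, leaving 14.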